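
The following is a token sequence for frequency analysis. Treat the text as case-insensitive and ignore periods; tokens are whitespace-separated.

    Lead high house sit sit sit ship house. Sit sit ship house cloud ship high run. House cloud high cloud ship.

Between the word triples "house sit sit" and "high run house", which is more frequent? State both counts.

"house sit sit" (2 vs 1)

"house sit sit": 2 occurrences
"high run house": 1 occurrence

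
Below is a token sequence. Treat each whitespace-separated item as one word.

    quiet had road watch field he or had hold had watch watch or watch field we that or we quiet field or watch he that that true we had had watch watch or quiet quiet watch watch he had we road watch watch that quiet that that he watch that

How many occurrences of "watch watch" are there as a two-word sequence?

Scanning the 49 overlapping bigram windows for "watch watch":
  position 11–12: watch watch
  position 31–32: watch watch
  position 36–37: watch watch
  position 42–43: watch watch

4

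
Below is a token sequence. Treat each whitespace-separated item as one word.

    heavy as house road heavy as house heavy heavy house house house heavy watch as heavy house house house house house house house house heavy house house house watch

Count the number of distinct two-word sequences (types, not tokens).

29 tokens → 28 bigram windows in total.
Repeated bigrams (each contributes count−1 duplicates):
  house house: 11
  heavy house: 3
  house heavy: 3
  as house: 2
  heavy as: 2
16 duplicate windows → 28 − 16 = 12 distinct.

12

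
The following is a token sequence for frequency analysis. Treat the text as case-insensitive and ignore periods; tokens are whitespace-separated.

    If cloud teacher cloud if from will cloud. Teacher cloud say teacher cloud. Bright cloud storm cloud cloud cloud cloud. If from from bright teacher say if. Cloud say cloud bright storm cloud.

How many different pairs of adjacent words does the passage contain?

21

33 tokens → 32 bigram windows in total.
Repeated bigrams (each contributes count−1 duplicates):
  cloud cloud: 3
  teacher cloud: 3
  cloud bright: 2
  cloud if: 2
  cloud say: 2
  cloud teacher: 2
  if cloud: 2
  if from: 2
  … (1 more repeated)
11 duplicate windows → 32 − 11 = 21 distinct.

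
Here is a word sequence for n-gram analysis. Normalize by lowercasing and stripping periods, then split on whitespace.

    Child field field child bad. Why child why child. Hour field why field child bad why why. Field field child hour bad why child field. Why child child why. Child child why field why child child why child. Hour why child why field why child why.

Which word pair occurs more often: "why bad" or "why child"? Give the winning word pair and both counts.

"why bad": 0 occurrences
"why child": 9 occurrences

"why child" (9 vs 0)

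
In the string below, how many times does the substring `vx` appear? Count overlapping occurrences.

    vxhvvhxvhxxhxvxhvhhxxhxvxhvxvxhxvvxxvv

6

Sliding a length-2 window over the 38 characters (37 positions):
  position 1–2: vx
  position 14–15: vx
  position 24–25: vx
  position 27–28: vx
  position 29–30: vx
  position 34–35: vx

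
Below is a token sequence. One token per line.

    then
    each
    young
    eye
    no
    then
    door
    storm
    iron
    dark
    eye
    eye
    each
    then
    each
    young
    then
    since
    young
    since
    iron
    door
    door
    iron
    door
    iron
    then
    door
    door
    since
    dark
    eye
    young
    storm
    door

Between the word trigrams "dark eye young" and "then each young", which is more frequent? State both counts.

"dark eye young": 1 occurrence
"then each young": 2 occurrences

"then each young" (2 vs 1)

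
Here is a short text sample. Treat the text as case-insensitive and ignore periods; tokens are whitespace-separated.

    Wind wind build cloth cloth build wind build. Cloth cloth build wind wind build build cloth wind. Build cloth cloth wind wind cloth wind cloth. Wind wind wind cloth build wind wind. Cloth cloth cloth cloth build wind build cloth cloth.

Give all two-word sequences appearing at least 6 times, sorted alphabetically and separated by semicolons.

Bigram counts meeting the condition (at least 6 times):
  cloth cloth: 7
  wind wind: 6

cloth cloth; wind wind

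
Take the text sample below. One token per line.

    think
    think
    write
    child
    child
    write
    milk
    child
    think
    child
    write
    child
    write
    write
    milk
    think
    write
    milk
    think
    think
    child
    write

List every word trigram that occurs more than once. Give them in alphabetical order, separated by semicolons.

think child write; write milk think

Trigram counts meeting the condition (more than once):
  think child write: 2
  write milk think: 2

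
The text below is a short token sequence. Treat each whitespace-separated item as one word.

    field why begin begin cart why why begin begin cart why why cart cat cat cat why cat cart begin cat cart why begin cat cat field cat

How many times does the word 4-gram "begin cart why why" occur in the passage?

Scanning the 25 overlapping 4-gram windows for "begin cart why why":
  position 4–7: begin cart why why
  position 9–12: begin cart why why

2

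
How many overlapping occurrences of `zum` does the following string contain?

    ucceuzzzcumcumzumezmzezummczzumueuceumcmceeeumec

3

Sliding a length-3 window over the 48 characters (46 positions):
  position 15–17: zum
  position 23–25: zum
  position 29–31: zum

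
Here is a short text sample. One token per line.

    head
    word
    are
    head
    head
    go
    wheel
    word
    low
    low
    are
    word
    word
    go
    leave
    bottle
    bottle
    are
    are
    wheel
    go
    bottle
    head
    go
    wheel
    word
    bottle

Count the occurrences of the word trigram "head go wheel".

Scanning the 25 overlapping trigram windows for "head go wheel":
  position 5–7: head go wheel
  position 23–25: head go wheel

2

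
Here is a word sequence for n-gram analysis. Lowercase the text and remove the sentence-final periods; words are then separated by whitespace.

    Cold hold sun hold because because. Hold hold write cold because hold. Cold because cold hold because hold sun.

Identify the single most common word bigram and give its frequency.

"because hold", 3 times

Bigram frequencies (highest first):
  because hold: 3
  cold hold: 2
  hold sun: 2
  hold because: 2
  cold because: 2
  sun hold: 1
  … (6 more, each ≤ 1)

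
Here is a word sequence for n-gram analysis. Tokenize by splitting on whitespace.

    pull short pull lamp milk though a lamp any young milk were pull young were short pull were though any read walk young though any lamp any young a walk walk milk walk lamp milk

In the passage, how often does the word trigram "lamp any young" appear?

Scanning the 33 overlapping trigram windows for "lamp any young":
  position 8–10: lamp any young
  position 26–28: lamp any young

2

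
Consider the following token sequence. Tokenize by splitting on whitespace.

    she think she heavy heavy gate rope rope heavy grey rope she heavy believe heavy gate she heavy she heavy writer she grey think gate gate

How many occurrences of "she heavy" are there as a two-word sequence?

Scanning the 25 overlapping bigram windows for "she heavy":
  position 3–4: she heavy
  position 12–13: she heavy
  position 17–18: she heavy
  position 19–20: she heavy

4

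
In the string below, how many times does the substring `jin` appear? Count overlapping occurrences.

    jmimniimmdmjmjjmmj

0

Sliding a length-3 window over the 18 characters (16 positions):
  (no match at any position)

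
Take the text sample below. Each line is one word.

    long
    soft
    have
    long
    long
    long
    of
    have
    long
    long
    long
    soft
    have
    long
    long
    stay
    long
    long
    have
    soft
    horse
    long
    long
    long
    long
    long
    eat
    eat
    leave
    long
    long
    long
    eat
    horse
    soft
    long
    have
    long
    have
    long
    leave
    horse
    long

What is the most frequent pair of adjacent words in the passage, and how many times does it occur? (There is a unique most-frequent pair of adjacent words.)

Bigram frequencies (highest first):
  long long: 12
  have long: 5
  long have: 3
  long soft: 2
  soft have: 2
  horse long: 2
  … (15 more, each ≤ 2)

"long long", 12 times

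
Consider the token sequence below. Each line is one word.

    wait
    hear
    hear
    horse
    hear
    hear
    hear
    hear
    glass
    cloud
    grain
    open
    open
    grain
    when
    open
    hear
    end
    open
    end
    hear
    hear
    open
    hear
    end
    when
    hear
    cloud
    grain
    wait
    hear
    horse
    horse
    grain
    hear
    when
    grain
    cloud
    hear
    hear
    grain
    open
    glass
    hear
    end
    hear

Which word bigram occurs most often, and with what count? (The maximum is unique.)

Bigram frequencies (highest first):
  hear hear: 6
  hear end: 3
  wait hear: 2
  hear horse: 2
  cloud grain: 2
  grain open: 2
  … (26 more, each ≤ 2)

"hear hear", 6 times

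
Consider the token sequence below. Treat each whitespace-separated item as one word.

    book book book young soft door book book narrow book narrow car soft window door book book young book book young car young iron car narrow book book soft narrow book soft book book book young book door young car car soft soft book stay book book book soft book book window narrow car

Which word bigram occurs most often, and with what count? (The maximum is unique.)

Bigram frequencies (highest first):
  book book: 11
  book young: 4
  narrow book: 3
  book soft: 3
  soft book: 3
  door book: 2
  … (22 more, each ≤ 2)

"book book", 11 times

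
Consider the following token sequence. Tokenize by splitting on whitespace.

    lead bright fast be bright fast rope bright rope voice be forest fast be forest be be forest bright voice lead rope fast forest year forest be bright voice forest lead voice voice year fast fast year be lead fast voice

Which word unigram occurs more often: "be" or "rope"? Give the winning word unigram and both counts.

"be" (7 vs 3)

"be": 7 occurrences
"rope": 3 occurrences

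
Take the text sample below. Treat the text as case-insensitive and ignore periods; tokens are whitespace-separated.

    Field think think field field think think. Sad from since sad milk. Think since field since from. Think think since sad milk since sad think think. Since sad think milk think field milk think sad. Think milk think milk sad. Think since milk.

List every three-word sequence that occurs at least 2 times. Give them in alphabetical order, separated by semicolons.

field think think; sad think milk; since sad milk; since sad think; think milk think; think since sad; think think since

Trigram counts meeting the condition (at least 2 times):
  field think think: 2
  sad think milk: 2
  since sad milk: 2
  since sad think: 2
  think milk think: 2
  think since sad: 2
  think think since: 2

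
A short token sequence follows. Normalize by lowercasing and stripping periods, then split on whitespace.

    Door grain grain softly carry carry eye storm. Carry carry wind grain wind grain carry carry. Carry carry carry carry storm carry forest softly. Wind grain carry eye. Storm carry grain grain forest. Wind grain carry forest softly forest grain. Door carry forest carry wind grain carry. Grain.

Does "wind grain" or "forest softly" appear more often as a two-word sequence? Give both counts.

"wind grain": 5 occurrences
"forest softly": 2 occurrences

"wind grain" (5 vs 2)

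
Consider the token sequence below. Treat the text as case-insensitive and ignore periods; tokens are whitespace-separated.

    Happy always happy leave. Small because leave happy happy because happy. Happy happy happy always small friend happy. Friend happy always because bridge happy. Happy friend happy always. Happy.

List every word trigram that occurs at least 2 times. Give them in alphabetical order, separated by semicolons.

friend happy always; happy always happy; happy friend happy; happy happy happy

Trigram counts meeting the condition (at least 2 times):
  friend happy always: 2
  happy always happy: 2
  happy friend happy: 2
  happy happy happy: 2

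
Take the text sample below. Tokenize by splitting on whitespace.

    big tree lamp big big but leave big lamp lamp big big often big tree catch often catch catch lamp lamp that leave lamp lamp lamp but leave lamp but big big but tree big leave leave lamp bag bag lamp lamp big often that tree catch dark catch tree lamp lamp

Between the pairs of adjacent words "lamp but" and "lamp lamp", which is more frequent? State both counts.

"lamp lamp" (6 vs 2)

"lamp but": 2 occurrences
"lamp lamp": 6 occurrences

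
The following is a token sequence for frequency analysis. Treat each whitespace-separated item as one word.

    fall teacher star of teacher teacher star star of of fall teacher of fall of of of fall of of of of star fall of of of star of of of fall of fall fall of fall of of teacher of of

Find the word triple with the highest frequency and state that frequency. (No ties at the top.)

Trigram frequencies (highest first):
  of of of: 5
  of fall of: 4
  fall of of: 4
  of of fall: 3
  star of of: 2
  of of star: 2
  … (19 more, each ≤ 2)

"of of of", 5 times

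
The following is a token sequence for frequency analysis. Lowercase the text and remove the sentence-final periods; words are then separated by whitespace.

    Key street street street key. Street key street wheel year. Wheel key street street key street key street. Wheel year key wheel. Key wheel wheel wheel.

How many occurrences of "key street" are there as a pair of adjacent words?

Scanning the 25 overlapping bigram windows for "key street":
  position 1–2: key street
  position 5–6: key street
  position 7–8: key street
  position 12–13: key street
  position 15–16: key street
  position 17–18: key street

6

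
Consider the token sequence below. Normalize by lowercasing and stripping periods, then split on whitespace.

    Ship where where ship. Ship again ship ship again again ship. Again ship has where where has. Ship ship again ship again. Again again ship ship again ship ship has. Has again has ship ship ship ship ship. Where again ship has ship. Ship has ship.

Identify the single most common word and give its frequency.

Unigram frequencies (highest first):
  ship: 23
  again: 11
  has: 7
  where: 5

"ship", 23 times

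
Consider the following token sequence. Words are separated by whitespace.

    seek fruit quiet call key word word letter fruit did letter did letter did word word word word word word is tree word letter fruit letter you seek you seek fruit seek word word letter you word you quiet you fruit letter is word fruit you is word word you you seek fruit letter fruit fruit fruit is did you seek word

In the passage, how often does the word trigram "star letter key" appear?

0

Scanning the 60 overlapping trigram windows for "star letter key":
  (none found)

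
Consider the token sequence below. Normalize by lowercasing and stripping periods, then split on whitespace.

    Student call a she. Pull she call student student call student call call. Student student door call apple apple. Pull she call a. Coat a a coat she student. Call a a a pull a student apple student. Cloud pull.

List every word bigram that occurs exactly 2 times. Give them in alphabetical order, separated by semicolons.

Bigram counts meeting the condition (exactly 2 times):
  a coat: 2
  pull she: 2
  she call: 2
  student student: 2

a coat; pull she; she call; student student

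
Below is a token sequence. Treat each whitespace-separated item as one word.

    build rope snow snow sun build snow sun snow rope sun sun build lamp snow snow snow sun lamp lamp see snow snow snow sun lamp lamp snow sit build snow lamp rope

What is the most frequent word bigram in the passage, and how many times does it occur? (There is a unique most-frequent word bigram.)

Bigram frequencies (highest first):
  snow snow: 5
  snow sun: 4
  sun build: 2
  build snow: 2
  lamp snow: 2
  sun lamp: 2
  … (14 more, each ≤ 2)

"snow snow", 5 times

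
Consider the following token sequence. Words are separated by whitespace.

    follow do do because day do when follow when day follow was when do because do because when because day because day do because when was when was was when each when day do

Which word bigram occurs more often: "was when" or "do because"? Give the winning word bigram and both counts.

"was when": 3 occurrences
"do because": 4 occurrences

"do because" (4 vs 3)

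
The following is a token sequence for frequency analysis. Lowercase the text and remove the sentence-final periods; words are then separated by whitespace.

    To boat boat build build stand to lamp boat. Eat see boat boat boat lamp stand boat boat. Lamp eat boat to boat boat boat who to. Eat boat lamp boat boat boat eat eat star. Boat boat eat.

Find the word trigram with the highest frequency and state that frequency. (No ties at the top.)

Trigram frequencies (highest first):
  boat boat boat: 3
  to boat boat: 2
  boat boat lamp: 2
  boat boat eat: 2
  boat boat build: 1
  boat build build: 1
  … (26 more, each ≤ 1)

"boat boat boat", 3 times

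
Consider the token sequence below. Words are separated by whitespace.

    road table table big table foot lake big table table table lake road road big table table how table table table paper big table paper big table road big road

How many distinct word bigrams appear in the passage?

30 tokens → 29 bigram windows in total.
Repeated bigrams (each contributes count−1 duplicates):
  table table: 6
  big table: 5
  paper big: 2
  road big: 2
  table paper: 2
12 duplicate windows → 29 − 12 = 17 distinct.

17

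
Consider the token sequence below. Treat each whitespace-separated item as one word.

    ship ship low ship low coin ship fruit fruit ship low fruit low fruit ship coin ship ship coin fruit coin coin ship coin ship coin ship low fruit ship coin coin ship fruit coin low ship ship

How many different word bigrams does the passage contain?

38 tokens → 37 bigram windows in total.
Repeated bigrams (each contributes count−1 duplicates):
  coin ship: 6
  ship coin: 5
  ship low: 4
  fruit ship: 3
  low fruit: 3
  ship ship: 3
  coin coin: 2
  fruit coin: 2
  … (2 more repeated)
22 duplicate windows → 37 − 22 = 15 distinct.

15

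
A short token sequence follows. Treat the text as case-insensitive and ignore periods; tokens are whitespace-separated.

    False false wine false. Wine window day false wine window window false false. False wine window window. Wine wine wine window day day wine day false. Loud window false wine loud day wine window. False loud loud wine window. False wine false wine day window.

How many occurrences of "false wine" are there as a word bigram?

7

Scanning the 44 overlapping bigram windows for "false wine":
  position 2–3: false wine
  position 4–5: false wine
  position 8–9: false wine
  position 14–15: false wine
  position 29–30: false wine
  position 40–41: false wine
  position 42–43: false wine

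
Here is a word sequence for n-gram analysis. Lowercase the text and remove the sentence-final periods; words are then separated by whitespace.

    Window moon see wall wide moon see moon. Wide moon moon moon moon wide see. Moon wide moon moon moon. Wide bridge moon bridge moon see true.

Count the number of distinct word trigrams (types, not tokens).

27 tokens → 25 trigram windows in total.
Repeated trigrams (each contributes count−1 duplicates):
  moon moon moon: 3
  moon moon wide: 2
  moon wide moon: 2
  see moon wide: 2
  wide moon moon: 2
6 duplicate windows → 25 − 6 = 19 distinct.

19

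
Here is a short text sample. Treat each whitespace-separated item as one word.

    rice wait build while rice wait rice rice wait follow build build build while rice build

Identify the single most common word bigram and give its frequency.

Bigram frequencies (highest first):
  rice wait: 3
  build while: 2
  while rice: 2
  build build: 2
  wait build: 1
  wait rice: 1
  … (4 more, each ≤ 1)

"rice wait", 3 times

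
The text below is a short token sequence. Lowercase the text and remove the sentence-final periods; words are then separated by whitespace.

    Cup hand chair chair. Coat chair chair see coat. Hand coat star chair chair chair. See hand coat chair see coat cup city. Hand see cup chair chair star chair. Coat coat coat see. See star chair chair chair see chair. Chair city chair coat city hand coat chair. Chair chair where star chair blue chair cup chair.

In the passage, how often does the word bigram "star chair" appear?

4

Scanning the 57 overlapping bigram windows for "star chair":
  position 12–13: star chair
  position 29–30: star chair
  position 36–37: star chair
  position 53–54: star chair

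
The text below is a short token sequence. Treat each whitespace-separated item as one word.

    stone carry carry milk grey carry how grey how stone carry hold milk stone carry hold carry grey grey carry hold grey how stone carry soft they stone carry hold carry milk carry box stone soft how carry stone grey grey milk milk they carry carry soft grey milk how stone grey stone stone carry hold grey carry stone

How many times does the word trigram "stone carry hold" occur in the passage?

Scanning the 57 overlapping trigram windows for "stone carry hold":
  position 10–12: stone carry hold
  position 14–16: stone carry hold
  position 28–30: stone carry hold
  position 54–56: stone carry hold

4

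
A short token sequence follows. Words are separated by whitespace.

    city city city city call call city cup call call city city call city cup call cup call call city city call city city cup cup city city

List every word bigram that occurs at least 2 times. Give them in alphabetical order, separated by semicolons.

call call; call city; city call; city city; city cup; cup call

Bigram counts meeting the condition (at least 2 times):
  call call: 3
  call city: 5
  city call: 3
  city city: 7
  city cup: 3
  cup call: 3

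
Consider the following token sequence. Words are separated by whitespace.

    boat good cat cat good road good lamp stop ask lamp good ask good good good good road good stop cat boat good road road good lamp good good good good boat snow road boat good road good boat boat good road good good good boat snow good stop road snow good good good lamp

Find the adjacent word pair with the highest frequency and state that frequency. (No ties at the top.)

Bigram frequencies (highest first):
  good good: 10
  good road: 5
  road good: 5
  boat good: 4
  good lamp: 3
  good boat: 3
  … (20 more, each ≤ 2)

"good good", 10 times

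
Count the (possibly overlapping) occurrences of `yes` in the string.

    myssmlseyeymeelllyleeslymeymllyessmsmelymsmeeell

Sliding a length-3 window over the 48 characters (46 positions):
  position 31–33: yes

1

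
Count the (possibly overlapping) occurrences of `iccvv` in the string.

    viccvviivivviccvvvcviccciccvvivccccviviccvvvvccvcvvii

Sliding a length-5 window over the 53 characters (49 positions):
  position 2–6: iccvv
  position 13–17: iccvv
  position 25–29: iccvv
  position 39–43: iccvv

4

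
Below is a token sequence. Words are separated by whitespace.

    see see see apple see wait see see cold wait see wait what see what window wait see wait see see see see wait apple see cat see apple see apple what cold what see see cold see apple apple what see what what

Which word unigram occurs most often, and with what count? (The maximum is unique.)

Unigram frequencies (highest first):
  see: 20
  what: 7
  apple: 6
  wait: 6
  cold: 3
  window: 1
  … (1 more, each ≤ 1)

"see", 20 times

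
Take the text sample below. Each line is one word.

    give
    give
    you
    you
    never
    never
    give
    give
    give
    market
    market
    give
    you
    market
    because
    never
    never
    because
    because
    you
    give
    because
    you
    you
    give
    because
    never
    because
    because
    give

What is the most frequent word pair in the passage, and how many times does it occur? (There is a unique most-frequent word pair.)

"give give", 3 times

Bigram frequencies (highest first):
  give give: 3
  give you: 2
  you you: 2
  never never: 2
  because never: 2
  never because: 2
  … (12 more, each ≤ 2)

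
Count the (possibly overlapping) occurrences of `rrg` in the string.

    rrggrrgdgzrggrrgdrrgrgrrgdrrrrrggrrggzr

Sliding a length-3 window over the 39 characters (37 positions):
  position 1–3: rrg
  position 5–7: rrg
  position 14–16: rrg
  position 18–20: rrg
  position 23–25: rrg
  position 30–32: rrg
  position 34–36: rrg

7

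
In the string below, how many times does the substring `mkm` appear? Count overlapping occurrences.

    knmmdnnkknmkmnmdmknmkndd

1

Sliding a length-3 window over the 24 characters (22 positions):
  position 11–13: mkm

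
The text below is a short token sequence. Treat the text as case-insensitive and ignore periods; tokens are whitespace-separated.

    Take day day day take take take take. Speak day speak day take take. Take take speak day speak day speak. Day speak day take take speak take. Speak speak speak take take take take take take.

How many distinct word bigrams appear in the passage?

37 tokens → 36 bigram windows in total.
Repeated bigrams (each contributes count−1 duplicates):
  take take: 12
  speak day: 6
  day speak: 4
  take speak: 4
  day take: 3
  day day: 2
  speak speak: 2
  speak take: 2
27 duplicate windows → 36 − 27 = 9 distinct.

9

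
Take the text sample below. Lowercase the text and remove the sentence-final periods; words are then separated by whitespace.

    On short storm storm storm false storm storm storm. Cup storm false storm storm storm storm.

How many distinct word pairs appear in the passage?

16 tokens → 15 bigram windows in total.
Repeated bigrams (each contributes count−1 duplicates):
  storm storm: 7
  false storm: 2
  storm false: 2
8 duplicate windows → 15 − 8 = 7 distinct.

7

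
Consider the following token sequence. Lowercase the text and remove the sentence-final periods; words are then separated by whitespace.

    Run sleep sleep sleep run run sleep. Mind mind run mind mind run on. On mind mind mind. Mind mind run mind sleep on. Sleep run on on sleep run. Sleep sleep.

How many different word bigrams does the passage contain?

14

32 tokens → 31 bigram windows in total.
Repeated bigrams (each contributes count−1 duplicates):
  mind mind: 6
  mind run: 3
  run sleep: 3
  sleep run: 3
  sleep sleep: 3
  on on: 2
  on sleep: 2
  run mind: 2
  … (1 more repeated)
17 duplicate windows → 31 − 17 = 14 distinct.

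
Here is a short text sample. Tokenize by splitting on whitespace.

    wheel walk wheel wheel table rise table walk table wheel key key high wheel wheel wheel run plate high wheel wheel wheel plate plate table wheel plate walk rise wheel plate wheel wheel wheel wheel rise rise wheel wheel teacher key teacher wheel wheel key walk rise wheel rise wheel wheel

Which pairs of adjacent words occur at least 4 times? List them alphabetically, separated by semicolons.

rise wheel; wheel wheel

Bigram counts meeting the condition (at least 4 times):
  rise wheel: 4
  wheel wheel: 11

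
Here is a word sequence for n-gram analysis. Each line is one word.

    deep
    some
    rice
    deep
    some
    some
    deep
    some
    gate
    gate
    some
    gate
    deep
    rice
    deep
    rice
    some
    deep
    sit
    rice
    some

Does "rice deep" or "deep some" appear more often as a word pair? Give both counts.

"rice deep": 2 occurrences
"deep some": 3 occurrences

"deep some" (3 vs 2)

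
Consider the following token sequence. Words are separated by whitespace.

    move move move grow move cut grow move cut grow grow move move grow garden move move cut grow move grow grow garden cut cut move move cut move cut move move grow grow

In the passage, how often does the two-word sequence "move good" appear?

Scanning the 33 overlapping bigram windows for "move good":
  (none found)

0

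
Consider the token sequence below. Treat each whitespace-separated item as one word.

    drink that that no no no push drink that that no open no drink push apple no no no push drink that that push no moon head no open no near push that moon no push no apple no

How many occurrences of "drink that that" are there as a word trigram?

Scanning the 37 overlapping trigram windows for "drink that that":
  position 1–3: drink that that
  position 8–10: drink that that
  position 21–23: drink that that

3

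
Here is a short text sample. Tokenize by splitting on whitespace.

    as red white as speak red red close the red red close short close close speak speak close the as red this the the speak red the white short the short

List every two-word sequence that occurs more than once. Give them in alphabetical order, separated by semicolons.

as red; close the; red close; red red; speak red

Bigram counts meeting the condition (more than once):
  as red: 2
  close the: 2
  red close: 2
  red red: 2
  speak red: 2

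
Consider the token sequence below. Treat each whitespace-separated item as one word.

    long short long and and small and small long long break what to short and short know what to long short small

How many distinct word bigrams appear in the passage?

18

22 tokens → 21 bigram windows in total.
Repeated bigrams (each contributes count−1 duplicates):
  and small: 2
  long short: 2
  what to: 2
3 duplicate windows → 21 − 3 = 18 distinct.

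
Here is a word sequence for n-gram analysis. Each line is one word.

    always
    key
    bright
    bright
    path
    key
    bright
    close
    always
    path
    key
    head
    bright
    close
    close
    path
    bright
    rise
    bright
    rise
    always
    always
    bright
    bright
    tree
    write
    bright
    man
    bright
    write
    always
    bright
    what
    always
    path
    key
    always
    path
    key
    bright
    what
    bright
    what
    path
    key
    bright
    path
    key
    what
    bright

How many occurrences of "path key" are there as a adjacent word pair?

6

Scanning the 49 overlapping bigram windows for "path key":
  position 5–6: path key
  position 10–11: path key
  position 35–36: path key
  position 38–39: path key
  position 44–45: path key
  position 47–48: path key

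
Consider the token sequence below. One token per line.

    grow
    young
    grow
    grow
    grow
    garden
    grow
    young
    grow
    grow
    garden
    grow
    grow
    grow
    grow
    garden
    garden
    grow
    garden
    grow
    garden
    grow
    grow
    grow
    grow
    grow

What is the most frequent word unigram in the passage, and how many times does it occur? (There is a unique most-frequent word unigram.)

"grow", 18 times

Unigram frequencies (highest first):
  grow: 18
  garden: 6
  young: 2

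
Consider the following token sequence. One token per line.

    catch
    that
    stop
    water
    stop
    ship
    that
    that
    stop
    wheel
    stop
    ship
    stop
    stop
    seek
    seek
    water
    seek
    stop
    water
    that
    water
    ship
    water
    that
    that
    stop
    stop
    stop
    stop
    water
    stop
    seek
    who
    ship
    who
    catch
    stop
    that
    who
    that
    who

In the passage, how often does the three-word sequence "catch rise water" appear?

0

Scanning the 40 overlapping trigram windows for "catch rise water":
  (none found)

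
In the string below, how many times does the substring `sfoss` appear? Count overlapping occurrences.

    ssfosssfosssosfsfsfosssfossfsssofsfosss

5

Sliding a length-5 window over the 39 characters (35 positions):
  position 2–6: sfoss
  position 7–11: sfoss
  position 18–22: sfoss
  position 23–27: sfoss
  position 34–38: sfoss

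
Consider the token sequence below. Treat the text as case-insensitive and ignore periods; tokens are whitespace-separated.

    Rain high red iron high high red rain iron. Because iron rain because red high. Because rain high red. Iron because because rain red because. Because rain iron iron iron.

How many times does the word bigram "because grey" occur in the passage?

Scanning the 29 overlapping bigram windows for "because grey":
  (none found)

0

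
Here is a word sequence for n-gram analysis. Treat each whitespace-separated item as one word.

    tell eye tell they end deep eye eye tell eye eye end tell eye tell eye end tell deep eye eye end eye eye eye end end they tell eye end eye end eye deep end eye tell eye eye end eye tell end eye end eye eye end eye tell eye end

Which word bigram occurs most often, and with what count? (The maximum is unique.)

"eye end", 10 times

Bigram frequencies (highest first):
  eye end: 10
  end eye: 8
  tell eye: 7
  eye eye: 7
  eye tell: 6
  deep eye: 2
  … (11 more, each ≤ 2)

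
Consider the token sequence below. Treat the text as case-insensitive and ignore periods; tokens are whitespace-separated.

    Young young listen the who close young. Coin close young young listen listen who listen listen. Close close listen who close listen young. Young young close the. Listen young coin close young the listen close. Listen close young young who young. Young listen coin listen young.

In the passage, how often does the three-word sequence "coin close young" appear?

2

Scanning the 44 overlapping trigram windows for "coin close young":
  position 8–10: coin close young
  position 30–32: coin close young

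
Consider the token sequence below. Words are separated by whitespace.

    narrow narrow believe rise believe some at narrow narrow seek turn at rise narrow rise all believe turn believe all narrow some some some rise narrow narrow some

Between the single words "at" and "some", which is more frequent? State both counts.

"some" (5 vs 2)

"at": 2 occurrences
"some": 5 occurrences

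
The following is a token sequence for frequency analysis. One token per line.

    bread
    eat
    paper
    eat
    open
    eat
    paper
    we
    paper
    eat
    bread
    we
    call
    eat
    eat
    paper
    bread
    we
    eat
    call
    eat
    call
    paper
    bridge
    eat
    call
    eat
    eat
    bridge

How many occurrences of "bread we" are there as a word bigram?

2

Scanning the 28 overlapping bigram windows for "bread we":
  position 11–12: bread we
  position 17–18: bread we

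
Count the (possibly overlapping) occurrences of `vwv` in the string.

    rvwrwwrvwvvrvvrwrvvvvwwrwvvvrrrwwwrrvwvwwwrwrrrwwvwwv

Sliding a length-3 window over the 53 characters (51 positions):
  position 8–10: vwv
  position 37–39: vwv

2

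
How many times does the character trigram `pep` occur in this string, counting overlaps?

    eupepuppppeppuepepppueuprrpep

Sliding a length-3 window over the 29 characters (27 positions):
  position 3–5: pep
  position 10–12: pep
  position 16–18: pep
  position 27–29: pep

4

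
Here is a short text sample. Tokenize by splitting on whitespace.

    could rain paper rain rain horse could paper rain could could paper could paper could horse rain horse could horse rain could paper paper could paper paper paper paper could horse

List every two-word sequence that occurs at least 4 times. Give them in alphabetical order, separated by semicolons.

could paper; paper could; paper paper

Bigram counts meeting the condition (at least 4 times):
  could paper: 5
  paper could: 4
  paper paper: 4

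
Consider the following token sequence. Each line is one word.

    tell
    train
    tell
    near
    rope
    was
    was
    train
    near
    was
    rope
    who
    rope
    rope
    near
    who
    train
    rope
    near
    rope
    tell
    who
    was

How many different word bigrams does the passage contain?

23 tokens → 22 bigram windows in total.
Repeated bigrams (each contributes count−1 duplicates):
  near rope: 2
  rope near: 2
2 duplicate windows → 22 − 2 = 20 distinct.

20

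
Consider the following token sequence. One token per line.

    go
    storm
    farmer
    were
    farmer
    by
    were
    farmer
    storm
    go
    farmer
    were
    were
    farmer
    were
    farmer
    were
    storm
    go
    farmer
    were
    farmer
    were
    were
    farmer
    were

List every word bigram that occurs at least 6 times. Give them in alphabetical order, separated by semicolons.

Bigram counts meeting the condition (at least 6 times):
  farmer were: 7
  were farmer: 6

farmer were; were farmer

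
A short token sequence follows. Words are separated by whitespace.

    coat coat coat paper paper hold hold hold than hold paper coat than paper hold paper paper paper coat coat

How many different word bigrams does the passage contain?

11

20 tokens → 19 bigram windows in total.
Repeated bigrams (each contributes count−1 duplicates):
  coat coat: 3
  paper paper: 3
  hold hold: 2
  hold paper: 2
  paper coat: 2
  paper hold: 2
8 duplicate windows → 19 − 8 = 11 distinct.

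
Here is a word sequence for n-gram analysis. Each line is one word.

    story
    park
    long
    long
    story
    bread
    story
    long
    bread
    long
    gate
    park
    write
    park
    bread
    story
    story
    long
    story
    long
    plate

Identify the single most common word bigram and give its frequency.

"story long", 3 times

Bigram frequencies (highest first):
  story long: 3
  long story: 2
  bread story: 2
  story park: 1
  park long: 1
  long long: 1
  … (10 more, each ≤ 1)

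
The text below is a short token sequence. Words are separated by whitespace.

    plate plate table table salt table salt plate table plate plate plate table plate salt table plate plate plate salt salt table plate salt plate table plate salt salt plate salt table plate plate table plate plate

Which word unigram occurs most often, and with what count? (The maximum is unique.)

"plate", 18 times

Unigram frequencies (highest first):
  plate: 18
  table: 10
  salt: 9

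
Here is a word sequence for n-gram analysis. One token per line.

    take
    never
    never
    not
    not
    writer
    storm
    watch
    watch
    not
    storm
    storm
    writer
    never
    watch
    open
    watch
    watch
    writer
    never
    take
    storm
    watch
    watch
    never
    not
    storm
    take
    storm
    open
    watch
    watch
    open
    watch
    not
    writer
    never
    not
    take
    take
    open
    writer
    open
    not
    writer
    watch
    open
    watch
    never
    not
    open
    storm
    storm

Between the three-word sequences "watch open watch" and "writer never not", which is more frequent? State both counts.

"watch open watch": 3 occurrences
"writer never not": 1 occurrence

"watch open watch" (3 vs 1)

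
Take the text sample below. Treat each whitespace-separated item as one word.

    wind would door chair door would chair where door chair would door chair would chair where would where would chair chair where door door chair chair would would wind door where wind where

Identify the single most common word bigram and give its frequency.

Bigram frequencies (highest first):
  door chair: 4
  would chair: 3
  chair where: 3
  chair would: 3
  would door: 2
  where door: 2
  … (13 more, each ≤ 2)

"door chair", 4 times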